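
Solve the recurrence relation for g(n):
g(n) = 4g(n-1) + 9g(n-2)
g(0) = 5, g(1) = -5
Characteristic equation: x² - 4x - 9 = 0.
Discriminant Δ = (4)² + 4·(9) = 52.
Roots r₁,₂ = (4 ± √52)/2, so r₁ = 2 + \sqrt{13}, r₂ = 2 - \sqrt{13}.
General solution: g(n) = A·r₁^n + B·r₂^n.
From the initial conditions, A + B = 5 and r₁A + r₂B = -5.
Since r₁ - r₂ = √52: A = (-5 - (5)r₂)/√52 = \frac{5}{2} - \frac{15 \sqrt{13}}{26}, and B = 5 - A = \frac{15 \sqrt{13}}{26} + \frac{5}{2}.
So g(n) = \left(\frac{5}{2} - \frac{15 \sqrt{13}}{26}\right)\left(2 + \sqrt{13}\right)^n + \left(\frac{15 \sqrt{13}}{26} + \frac{5}{2}\right)\left(2 - \sqrt{13}\right)^n.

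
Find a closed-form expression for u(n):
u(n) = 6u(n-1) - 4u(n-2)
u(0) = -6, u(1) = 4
Characteristic equation: x² - 6x + 4 = 0.
Discriminant Δ = (6)² + 4·(-4) = 20.
Roots r₁,₂ = (6 ± √20)/2, so r₁ = \sqrt{5} + 3, r₂ = 3 - \sqrt{5}.
General solution: u(n) = A·r₁^n + B·r₂^n.
From the initial conditions, A + B = -6 and r₁A + r₂B = 4.
Since r₁ - r₂ = √20: A = (4 - (-6)r₂)/√20 = -3 + \frac{11 \sqrt{5}}{5}, and B = -6 - A = - \frac{11 \sqrt{5}}{5} - 3.
So u(n) = \left(-3 + \frac{11 \sqrt{5}}{5}\right)\left(\sqrt{5} + 3\right)^n + \left(- \frac{11 \sqrt{5}}{5} - 3\right)\left(3 - \sqrt{5}\right)^n.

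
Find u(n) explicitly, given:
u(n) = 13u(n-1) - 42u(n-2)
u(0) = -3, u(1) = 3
Characteristic equation: x² - 13x + 42 = 0, which factors as (x - (7))(x - (6)) = 0.
Roots r₁ = 7, r₂ = 6 (distinct).
General solution: u(n) = A·(7)^n + B·(6)^n.
From u(0) = -3: A + B = -3.
From u(1) = 3: 7A + 6B = 3.
Solving: A = 21, B = -24.
So u(n) = - 24 \cdot 6^{n} + 21 \cdot 7^{n}.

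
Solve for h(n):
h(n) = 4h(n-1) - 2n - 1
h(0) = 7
First-order linear with linear forcing.
Homogeneous solution: h_h(n) = A·(4)^n.
Try particular h_p(n) = pn + q. Substituting:
  pn + q = 4(p(n-1) + q) - 2n - 1.
Matching the n-coefficient: p = 4p - 2 ⇒ p = \frac{2}{3}.
Matching constants: q = -4p + 4q - 1 ⇒ q = \frac{11}{9}.
General: h(n) = A·(4)^n + \frac{2 n}{3} + \frac{11}{9}.
Apply h(0) = 7: A + \frac{11}{9} = 7 ⇒ A = \frac{52}{9}.
So h(n) = \frac{52 \cdot 4^{n}}{9} + \frac{2 n}{3} + \frac{11}{9}.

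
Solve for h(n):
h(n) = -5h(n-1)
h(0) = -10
This is a homogeneous first-order recurrence with ratio -5.
By induction h(n) = h(0) · (-5)^n = - 10 \left(-5\right)^{n}.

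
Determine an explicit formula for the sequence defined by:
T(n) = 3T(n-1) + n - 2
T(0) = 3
First-order linear with linear forcing.
Homogeneous solution: T_h(n) = A·(3)^n.
Try particular T_p(n) = pn + q. Substituting:
  pn + q = 3(p(n-1) + q) + n - 2.
Matching the n-coefficient: p = 3p + 1 ⇒ p = - \frac{1}{2}.
Matching constants: q = -3p + 3q - 2 ⇒ q = \frac{1}{4}.
General: T(n) = A·(3)^n - \frac{n}{2} + \frac{1}{4}.
Apply T(0) = 3: A + \frac{1}{4} = 3 ⇒ A = \frac{11}{4}.
So T(n) = \frac{11 \cdot 3^{n}}{4} - \frac{n}{2} + \frac{1}{4}.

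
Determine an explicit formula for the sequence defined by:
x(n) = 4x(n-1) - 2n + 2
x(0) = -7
First-order linear with linear forcing.
Homogeneous solution: x_h(n) = A·(4)^n.
Try particular x_p(n) = pn + q. Substituting:
  pn + q = 4(p(n-1) + q) - 2n + 2.
Matching the n-coefficient: p = 4p - 2 ⇒ p = \frac{2}{3}.
Matching constants: q = -4p + 4q + 2 ⇒ q = \frac{2}{9}.
General: x(n) = A·(4)^n + \frac{2 n}{3} + \frac{2}{9}.
Apply x(0) = -7: A + \frac{2}{9} = -7 ⇒ A = - \frac{65}{9}.
So x(n) = - \frac{65 \cdot 4^{n}}{9} + \frac{2 n}{3} + \frac{2}{9}.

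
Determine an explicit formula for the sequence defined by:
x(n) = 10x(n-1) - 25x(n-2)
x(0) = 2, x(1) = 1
Characteristic equation: x² - 10x + 25 = 0, which is (x - (5))².
Repeated root r = 5.
General solution: x(n) = (A + Bn)·(5)^n.
From x(0) = 2: A = 2.
From x(1) = 1: (A + B)·(5) = 1 ⇒ B = - \frac{9}{5}.
So x(n) = \left(2 - \frac{9 n}{5}\right) \cdot (5)^n.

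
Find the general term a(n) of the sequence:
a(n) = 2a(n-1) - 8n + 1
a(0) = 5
First-order linear with linear forcing.
Homogeneous solution: a_h(n) = A·(2)^n.
Try particular a_p(n) = pn + q. Substituting:
  pn + q = 2(p(n-1) + q) - 8n + 1.
Matching the n-coefficient: p = 2p - 8 ⇒ p = 8.
Matching constants: q = -2p + 2q + 1 ⇒ q = 15.
General: a(n) = A·(2)^n + 8 n + 15.
Apply a(0) = 5: A + 15 = 5 ⇒ A = -10.
So a(n) = - 10 \cdot 2^{n} + 8 n + 15.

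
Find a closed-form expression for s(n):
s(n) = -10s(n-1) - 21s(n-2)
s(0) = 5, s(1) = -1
Characteristic equation: x² + 10x + 21 = 0, which factors as (x - (-7))(x - (-3)) = 0.
Roots r₁ = -7, r₂ = -3 (distinct).
General solution: s(n) = A·(-7)^n + B·(-3)^n.
From s(0) = 5: A + B = 5.
From s(1) = -1: -7A - 3B = -1.
Solving: A = - \frac{7}{2}, B = \frac{17}{2}.
So s(n) = \frac{17 \left(-3\right)^{n}}{2} - \frac{7 \left(-7\right)^{n}}{2}.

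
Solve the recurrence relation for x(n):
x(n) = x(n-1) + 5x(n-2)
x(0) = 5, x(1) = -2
Characteristic equation: x² - x - 5 = 0.
Discriminant Δ = (1)² + 4·(5) = 21.
Roots r₁,₂ = (1 ± √21)/2, so r₁ = \frac{1}{2} + \frac{\sqrt{21}}{2}, r₂ = \frac{1}{2} - \frac{\sqrt{21}}{2}.
General solution: x(n) = A·r₁^n + B·r₂^n.
From the initial conditions, A + B = 5 and r₁A + r₂B = -2.
Since r₁ - r₂ = √21: A = (-2 - (5)r₂)/√21 = \frac{5}{2} - \frac{3 \sqrt{21}}{14}, and B = 5 - A = \frac{3 \sqrt{21}}{14} + \frac{5}{2}.
So x(n) = \left(\frac{5}{2} - \frac{3 \sqrt{21}}{14}\right)\left(\frac{1}{2} + \frac{\sqrt{21}}{2}\right)^n + \left(\frac{3 \sqrt{21}}{14} + \frac{5}{2}\right)\left(\frac{1}{2} - \frac{\sqrt{21}}{2}\right)^n.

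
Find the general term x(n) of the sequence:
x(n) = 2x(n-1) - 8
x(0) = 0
First-order linear non-homogeneous.
Homogeneous solution: x_h(n) = A·(2)^n.
Try constant particular solution x_p = K: K = 2K - 8 ⇒ K = 8.
General: x(n) = A·(2)^n + 8.
Apply x(0) = 0: A + 8 = 0 ⇒ A = -8.
So x(n) = 8 - 8 \cdot 2^{n}.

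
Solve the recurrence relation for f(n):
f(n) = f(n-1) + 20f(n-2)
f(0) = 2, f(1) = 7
Characteristic equation: x² - x - 20 = 0, which factors as (x - (-4))(x - (5)) = 0.
Roots r₁ = -4, r₂ = 5 (distinct).
General solution: f(n) = A·(-4)^n + B·(5)^n.
From f(0) = 2: A + B = 2.
From f(1) = 7: -4A + 5B = 7.
Solving: A = \frac{1}{3}, B = \frac{5}{3}.
So f(n) = \frac{\left(-4\right)^{n}}{3} + \frac{5 \cdot 5^{n}}{3}.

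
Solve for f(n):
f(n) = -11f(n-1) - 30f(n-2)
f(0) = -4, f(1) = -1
Characteristic equation: x² + 11x + 30 = 0, which factors as (x - (-6))(x - (-5)) = 0.
Roots r₁ = -6, r₂ = -5 (distinct).
General solution: f(n) = A·(-6)^n + B·(-5)^n.
From f(0) = -4: A + B = -4.
From f(1) = -1: -6A - 5B = -1.
Solving: A = 21, B = -25.
So f(n) = - 25 \left(-5\right)^{n} + 21 \left(-6\right)^{n}.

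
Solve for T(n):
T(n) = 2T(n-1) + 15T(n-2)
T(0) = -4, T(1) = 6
Characteristic equation: x² - 2x - 15 = 0, which factors as (x - (5))(x - (-3)) = 0.
Roots r₁ = 5, r₂ = -3 (distinct).
General solution: T(n) = A·(5)^n + B·(-3)^n.
From T(0) = -4: A + B = -4.
From T(1) = 6: 5A - 3B = 6.
Solving: A = - \frac{3}{4}, B = - \frac{13}{4}.
So T(n) = - \frac{13 \left(-3\right)^{n}}{4} - \frac{3 \cdot 5^{n}}{4}.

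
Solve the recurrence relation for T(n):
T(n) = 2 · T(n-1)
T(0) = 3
Pure geometric recurrence with ratio 2.
By induction T(n) = T(0) · (2)^n = 3 \cdot 2^{n}.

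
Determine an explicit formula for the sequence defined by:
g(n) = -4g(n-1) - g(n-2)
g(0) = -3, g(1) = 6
Characteristic equation: x² + 4x + 1 = 0.
Discriminant Δ = (-4)² + 4·(-1) = 12.
Roots r₁,₂ = (-4 ± √12)/2, so r₁ = -2 + \sqrt{3}, r₂ = -2 - \sqrt{3}.
General solution: g(n) = A·r₁^n + B·r₂^n.
From the initial conditions, A + B = -3 and r₁A + r₂B = 6.
Since r₁ - r₂ = √12: A = (6 - (-3)r₂)/√12 = - \frac{3}{2}, and B = -3 - A = - \frac{3}{2}.
So g(n) = \left(- \frac{3}{2}\right)\left(-2 + \sqrt{3}\right)^n + \left(- \frac{3}{2}\right)\left(-2 - \sqrt{3}\right)^n.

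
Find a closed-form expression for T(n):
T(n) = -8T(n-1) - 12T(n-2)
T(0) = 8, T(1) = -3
Characteristic equation: x² + 8x + 12 = 0, which factors as (x - (-2))(x - (-6)) = 0.
Roots r₁ = -2, r₂ = -6 (distinct).
General solution: T(n) = A·(-2)^n + B·(-6)^n.
From T(0) = 8: A + B = 8.
From T(1) = -3: -2A - 6B = -3.
Solving: A = \frac{45}{4}, B = - \frac{13}{4}.
So T(n) = \frac{45 \left(-2\right)^{n}}{4} - \frac{13 \left(-6\right)^{n}}{4}.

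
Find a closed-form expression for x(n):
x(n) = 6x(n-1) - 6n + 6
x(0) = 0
First-order linear with linear forcing.
Homogeneous solution: x_h(n) = A·(6)^n.
Try particular x_p(n) = pn + q. Substituting:
  pn + q = 6(p(n-1) + q) - 6n + 6.
Matching the n-coefficient: p = 6p - 6 ⇒ p = \frac{6}{5}.
Matching constants: q = -6p + 6q + 6 ⇒ q = \frac{6}{25}.
General: x(n) = A·(6)^n + \frac{6 n}{5} + \frac{6}{25}.
Apply x(0) = 0: A + \frac{6}{25} = 0 ⇒ A = - \frac{6}{25}.
So x(n) = - \frac{6 \cdot 6^{n}}{25} + \frac{6 n}{5} + \frac{6}{25}.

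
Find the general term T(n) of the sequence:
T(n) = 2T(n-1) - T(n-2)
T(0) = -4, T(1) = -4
Characteristic equation: x² - 2x + 1 = 0, which is (x - (1))².
Repeated root r = 1.
General solution: T(n) = (A + Bn)·(1)^n.
From T(0) = -4: A = -4.
From T(1) = -4: (A + B)·(1) = -4 ⇒ B = 0.
So T(n) = \left(-4\right) \cdot (1)^n.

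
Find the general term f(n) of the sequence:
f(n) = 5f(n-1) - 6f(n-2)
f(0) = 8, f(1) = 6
Characteristic equation: x² - 5x + 6 = 0, which factors as (x - (3))(x - (2)) = 0.
Roots r₁ = 3, r₂ = 2 (distinct).
General solution: f(n) = A·(3)^n + B·(2)^n.
From f(0) = 8: A + B = 8.
From f(1) = 6: 3A + 2B = 6.
Solving: A = -10, B = 18.
So f(n) = 18 \cdot 2^{n} - 10 \cdot 3^{n}.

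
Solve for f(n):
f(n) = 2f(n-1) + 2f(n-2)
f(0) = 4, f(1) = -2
Characteristic equation: x² - 2x - 2 = 0.
Discriminant Δ = (2)² + 4·(2) = 12.
Roots r₁,₂ = (2 ± √12)/2, so r₁ = 1 + \sqrt{3}, r₂ = 1 - \sqrt{3}.
General solution: f(n) = A·r₁^n + B·r₂^n.
From the initial conditions, A + B = 4 and r₁A + r₂B = -2.
Since r₁ - r₂ = √12: A = (-2 - (4)r₂)/√12 = 2 - \sqrt{3}, and B = 4 - A = \sqrt{3} + 2.
So f(n) = \left(2 - \sqrt{3}\right)\left(1 + \sqrt{3}\right)^n + \left(\sqrt{3} + 2\right)\left(1 - \sqrt{3}\right)^n.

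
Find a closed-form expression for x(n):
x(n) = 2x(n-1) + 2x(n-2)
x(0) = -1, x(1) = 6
Characteristic equation: x² - 2x - 2 = 0.
Discriminant Δ = (2)² + 4·(2) = 12.
Roots r₁,₂ = (2 ± √12)/2, so r₁ = 1 + \sqrt{3}, r₂ = 1 - \sqrt{3}.
General solution: x(n) = A·r₁^n + B·r₂^n.
From the initial conditions, A + B = -1 and r₁A + r₂B = 6.
Since r₁ - r₂ = √12: A = (6 - (-1)r₂)/√12 = - \frac{1}{2} + \frac{7 \sqrt{3}}{6}, and B = -1 - A = - \frac{7 \sqrt{3}}{6} - \frac{1}{2}.
So x(n) = \left(- \frac{1}{2} + \frac{7 \sqrt{3}}{6}\right)\left(1 + \sqrt{3}\right)^n + \left(- \frac{7 \sqrt{3}}{6} - \frac{1}{2}\right)\left(1 - \sqrt{3}\right)^n.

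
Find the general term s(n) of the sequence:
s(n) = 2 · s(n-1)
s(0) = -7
Pure geometric recurrence with ratio 2.
By induction s(n) = s(0) · (2)^n = - 7 \cdot 2^{n}.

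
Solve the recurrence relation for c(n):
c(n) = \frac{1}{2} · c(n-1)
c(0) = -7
Pure geometric recurrence with ratio \frac{1}{2}.
By induction c(n) = c(0) · (\frac{1}{2})^n = - 7 \cdot 2^{- n}.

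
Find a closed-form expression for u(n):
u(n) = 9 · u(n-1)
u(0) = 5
Pure geometric recurrence with ratio 9.
By induction u(n) = u(0) · (9)^n = 5 \cdot 9^{n}.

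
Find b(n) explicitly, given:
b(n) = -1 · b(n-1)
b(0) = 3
Pure geometric recurrence with ratio -1.
By induction b(n) = b(0) · (-1)^n = 3 \left(-1\right)^{n}.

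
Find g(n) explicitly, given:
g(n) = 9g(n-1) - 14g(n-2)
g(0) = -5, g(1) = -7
Characteristic equation: x² - 9x + 14 = 0, which factors as (x - (2))(x - (7)) = 0.
Roots r₁ = 2, r₂ = 7 (distinct).
General solution: g(n) = A·(2)^n + B·(7)^n.
From g(0) = -5: A + B = -5.
From g(1) = -7: 2A + 7B = -7.
Solving: A = - \frac{28}{5}, B = \frac{3}{5}.
So g(n) = - \frac{28 \cdot 2^{n}}{5} + \frac{3 \cdot 7^{n}}{5}.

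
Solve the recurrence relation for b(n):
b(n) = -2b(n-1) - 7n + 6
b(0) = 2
First-order linear with linear forcing.
Homogeneous solution: b_h(n) = A·(-2)^n.
Try particular b_p(n) = pn + q. Substituting:
  pn + q = -2(p(n-1) + q) - 7n + 6.
Matching the n-coefficient: p = -2p - 7 ⇒ p = - \frac{7}{3}.
Matching constants: q = 2p - 2q + 6 ⇒ q = \frac{4}{9}.
General: b(n) = A·(-2)^n - \frac{7 n}{3} + \frac{4}{9}.
Apply b(0) = 2: A + \frac{4}{9} = 2 ⇒ A = \frac{14}{9}.
So b(n) = \frac{14 \left(-2\right)^{n}}{9} - \frac{7 n}{3} + \frac{4}{9}.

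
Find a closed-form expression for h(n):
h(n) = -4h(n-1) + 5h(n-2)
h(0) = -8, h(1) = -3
Characteristic equation: x² + 4x - 5 = 0, which factors as (x - (1))(x - (-5)) = 0.
Roots r₁ = 1, r₂ = -5 (distinct).
General solution: h(n) = A·(1)^n + B·(-5)^n.
From h(0) = -8: A + B = -8.
From h(1) = -3: A - 5B = -3.
Solving: A = - \frac{43}{6}, B = - \frac{5}{6}.
So h(n) = - \frac{5 \left(-5\right)^{n}}{6} - \frac{43}{6}.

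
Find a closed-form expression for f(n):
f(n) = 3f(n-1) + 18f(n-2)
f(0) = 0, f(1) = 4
Characteristic equation: x² - 3x - 18 = 0, which factors as (x - (-3))(x - (6)) = 0.
Roots r₁ = -3, r₂ = 6 (distinct).
General solution: f(n) = A·(-3)^n + B·(6)^n.
From f(0) = 0: A + B = 0.
From f(1) = 4: -3A + 6B = 4.
Solving: A = - \frac{4}{9}, B = \frac{4}{9}.
So f(n) = - \frac{4 \left(-3\right)^{n}}{9} + \frac{4 \cdot 6^{n}}{9}.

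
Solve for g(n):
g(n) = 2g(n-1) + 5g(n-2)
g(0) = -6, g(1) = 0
Characteristic equation: x² - 2x - 5 = 0.
Discriminant Δ = (2)² + 4·(5) = 24.
Roots r₁,₂ = (2 ± √24)/2, so r₁ = 1 + \sqrt{6}, r₂ = 1 - \sqrt{6}.
General solution: g(n) = A·r₁^n + B·r₂^n.
From the initial conditions, A + B = -6 and r₁A + r₂B = 0.
Since r₁ - r₂ = √24: A = (0 - (-6)r₂)/√24 = -3 + \frac{\sqrt{6}}{2}, and B = -6 - A = -3 - \frac{\sqrt{6}}{2}.
So g(n) = \left(-3 + \frac{\sqrt{6}}{2}\right)\left(1 + \sqrt{6}\right)^n + \left(-3 - \frac{\sqrt{6}}{2}\right)\left(1 - \sqrt{6}\right)^n.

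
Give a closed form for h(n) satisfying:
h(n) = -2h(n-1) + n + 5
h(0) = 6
First-order linear with linear forcing.
Homogeneous solution: h_h(n) = A·(-2)^n.
Try particular h_p(n) = pn + q. Substituting:
  pn + q = -2(p(n-1) + q) + n + 5.
Matching the n-coefficient: p = -2p + 1 ⇒ p = \frac{1}{3}.
Matching constants: q = 2p - 2q + 5 ⇒ q = \frac{17}{9}.
General: h(n) = A·(-2)^n + \frac{n}{3} + \frac{17}{9}.
Apply h(0) = 6: A + \frac{17}{9} = 6 ⇒ A = \frac{37}{9}.
So h(n) = \frac{37 \left(-2\right)^{n}}{9} + \frac{n}{3} + \frac{17}{9}.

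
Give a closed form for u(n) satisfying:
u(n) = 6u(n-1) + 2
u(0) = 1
First-order linear non-homogeneous.
Homogeneous solution: u_h(n) = A·(6)^n.
Try constant particular solution u_p = K: K = 6K + 2 ⇒ K = - \frac{2}{5}.
General: u(n) = A·(6)^n - \frac{2}{5}.
Apply u(0) = 1: A - \frac{2}{5} = 1 ⇒ A = \frac{7}{5}.
So u(n) = \frac{7 \cdot 6^{n}}{5} - \frac{2}{5}.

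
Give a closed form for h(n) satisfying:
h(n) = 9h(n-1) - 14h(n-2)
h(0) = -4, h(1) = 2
Characteristic equation: x² - 9x + 14 = 0, which factors as (x - (2))(x - (7)) = 0.
Roots r₁ = 2, r₂ = 7 (distinct).
General solution: h(n) = A·(2)^n + B·(7)^n.
From h(0) = -4: A + B = -4.
From h(1) = 2: 2A + 7B = 2.
Solving: A = -6, B = 2.
So h(n) = - 6 \cdot 2^{n} + 2 \cdot 7^{n}.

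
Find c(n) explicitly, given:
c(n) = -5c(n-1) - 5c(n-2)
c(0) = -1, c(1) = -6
Characteristic equation: x² + 5x + 5 = 0.
Discriminant Δ = (-5)² + 4·(-5) = 5.
Roots r₁,₂ = (-5 ± √5)/2, so r₁ = - \frac{5}{2} + \frac{\sqrt{5}}{2}, r₂ = - \frac{5}{2} - \frac{\sqrt{5}}{2}.
General solution: c(n) = A·r₁^n + B·r₂^n.
From the initial conditions, A + B = -1 and r₁A + r₂B = -6.
Since r₁ - r₂ = √5: A = (-6 - (-1)r₂)/√5 = - \frac{17 \sqrt{5}}{10} - \frac{1}{2}, and B = -1 - A = - \frac{1}{2} + \frac{17 \sqrt{5}}{10}.
So c(n) = \left(- \frac{17 \sqrt{5}}{10} - \frac{1}{2}\right)\left(- \frac{5}{2} + \frac{\sqrt{5}}{2}\right)^n + \left(- \frac{1}{2} + \frac{17 \sqrt{5}}{10}\right)\left(- \frac{5}{2} - \frac{\sqrt{5}}{2}\right)^n.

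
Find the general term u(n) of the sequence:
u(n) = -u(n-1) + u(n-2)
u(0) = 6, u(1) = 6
Characteristic equation: x² + x - 1 = 0.
Discriminant Δ = (-1)² + 4·(1) = 5.
Roots r₁,₂ = (-1 ± √5)/2, so r₁ = - \frac{1}{2} + \frac{\sqrt{5}}{2}, r₂ = - \frac{\sqrt{5}}{2} - \frac{1}{2}.
General solution: u(n) = A·r₁^n + B·r₂^n.
From the initial conditions, A + B = 6 and r₁A + r₂B = 6.
Since r₁ - r₂ = √5: A = (6 - (6)r₂)/√5 = 3 + \frac{9 \sqrt{5}}{5}, and B = 6 - A = 3 - \frac{9 \sqrt{5}}{5}.
So u(n) = \left(3 + \frac{9 \sqrt{5}}{5}\right)\left(- \frac{1}{2} + \frac{\sqrt{5}}{2}\right)^n + \left(3 - \frac{9 \sqrt{5}}{5}\right)\left(- \frac{\sqrt{5}}{2} - \frac{1}{2}\right)^n.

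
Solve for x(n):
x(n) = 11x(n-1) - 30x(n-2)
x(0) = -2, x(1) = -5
Characteristic equation: x² - 11x + 30 = 0, which factors as (x - (5))(x - (6)) = 0.
Roots r₁ = 5, r₂ = 6 (distinct).
General solution: x(n) = A·(5)^n + B·(6)^n.
From x(0) = -2: A + B = -2.
From x(1) = -5: 5A + 6B = -5.
Solving: A = -7, B = 5.
So x(n) = - 7 \cdot 5^{n} + 5 \cdot 6^{n}.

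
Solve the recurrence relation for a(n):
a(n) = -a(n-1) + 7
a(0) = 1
First-order linear non-homogeneous.
Homogeneous solution: a_h(n) = A·(-1)^n.
Try constant particular solution a_p = K: K = -K + 7 ⇒ K = \frac{7}{2}.
General: a(n) = A·(-1)^n + \frac{7}{2}.
Apply a(0) = 1: A + \frac{7}{2} = 1 ⇒ A = - \frac{5}{2}.
So a(n) = \frac{7}{2} - \frac{5 \left(-1\right)^{n}}{2}.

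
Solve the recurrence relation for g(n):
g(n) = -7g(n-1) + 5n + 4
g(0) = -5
First-order linear with linear forcing.
Homogeneous solution: g_h(n) = A·(-7)^n.
Try particular g_p(n) = pn + q. Substituting:
  pn + q = -7(p(n-1) + q) + 5n + 4.
Matching the n-coefficient: p = -7p + 5 ⇒ p = \frac{5}{8}.
Matching constants: q = 7p - 7q + 4 ⇒ q = \frac{67}{64}.
General: g(n) = A·(-7)^n + \frac{5 n}{8} + \frac{67}{64}.
Apply g(0) = -5: A + \frac{67}{64} = -5 ⇒ A = - \frac{387}{64}.
So g(n) = - \frac{387 \left(-7\right)^{n}}{64} + \frac{5 n}{8} + \frac{67}{64}.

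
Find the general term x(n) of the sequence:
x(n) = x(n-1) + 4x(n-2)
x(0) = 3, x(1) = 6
Characteristic equation: x² - x - 4 = 0.
Discriminant Δ = (1)² + 4·(4) = 17.
Roots r₁,₂ = (1 ± √17)/2, so r₁ = \frac{1}{2} + \frac{\sqrt{17}}{2}, r₂ = \frac{1}{2} - \frac{\sqrt{17}}{2}.
General solution: x(n) = A·r₁^n + B·r₂^n.
From the initial conditions, A + B = 3 and r₁A + r₂B = 6.
Since r₁ - r₂ = √17: A = (6 - (3)r₂)/√17 = \frac{9 \sqrt{17}}{34} + \frac{3}{2}, and B = 3 - A = \frac{3}{2} - \frac{9 \sqrt{17}}{34}.
So x(n) = \left(\frac{9 \sqrt{17}}{34} + \frac{3}{2}\right)\left(\frac{1}{2} + \frac{\sqrt{17}}{2}\right)^n + \left(\frac{3}{2} - \frac{9 \sqrt{17}}{34}\right)\left(\frac{1}{2} - \frac{\sqrt{17}}{2}\right)^n.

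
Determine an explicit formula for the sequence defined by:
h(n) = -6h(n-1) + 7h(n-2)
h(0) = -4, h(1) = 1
Characteristic equation: x² + 6x - 7 = 0, which factors as (x - (1))(x - (-7)) = 0.
Roots r₁ = 1, r₂ = -7 (distinct).
General solution: h(n) = A·(1)^n + B·(-7)^n.
From h(0) = -4: A + B = -4.
From h(1) = 1: A - 7B = 1.
Solving: A = - \frac{27}{8}, B = - \frac{5}{8}.
So h(n) = - \frac{5 \left(-7\right)^{n}}{8} - \frac{27}{8}.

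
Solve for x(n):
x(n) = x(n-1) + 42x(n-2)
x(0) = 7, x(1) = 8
Characteristic equation: x² - x - 42 = 0, which factors as (x - (-6))(x - (7)) = 0.
Roots r₁ = -6, r₂ = 7 (distinct).
General solution: x(n) = A·(-6)^n + B·(7)^n.
From x(0) = 7: A + B = 7.
From x(1) = 8: -6A + 7B = 8.
Solving: A = \frac{41}{13}, B = \frac{50}{13}.
So x(n) = \frac{41 \left(-6\right)^{n}}{13} + \frac{50 \cdot 7^{n}}{13}.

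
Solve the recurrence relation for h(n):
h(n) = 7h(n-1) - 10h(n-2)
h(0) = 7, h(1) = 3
Characteristic equation: x² - 7x + 10 = 0, which factors as (x - (5))(x - (2)) = 0.
Roots r₁ = 5, r₂ = 2 (distinct).
General solution: h(n) = A·(5)^n + B·(2)^n.
From h(0) = 7: A + B = 7.
From h(1) = 3: 5A + 2B = 3.
Solving: A = - \frac{11}{3}, B = \frac{32}{3}.
So h(n) = \frac{32 \cdot 2^{n}}{3} - \frac{11 \cdot 5^{n}}{3}.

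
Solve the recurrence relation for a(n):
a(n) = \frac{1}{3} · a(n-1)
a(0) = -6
Pure geometric recurrence with ratio \frac{1}{3}.
By induction a(n) = a(0) · (\frac{1}{3})^n = - 6 \cdot 3^{- n}.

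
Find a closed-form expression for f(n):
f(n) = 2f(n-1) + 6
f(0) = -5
First-order linear non-homogeneous.
Homogeneous solution: f_h(n) = A·(2)^n.
Try constant particular solution f_p = K: K = 2K + 6 ⇒ K = -6.
General: f(n) = A·(2)^n - 6.
Apply f(0) = -5: A - 6 = -5 ⇒ A = 1.
So f(n) = 2^{n} - 6.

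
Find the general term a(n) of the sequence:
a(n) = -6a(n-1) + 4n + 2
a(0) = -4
First-order linear with linear forcing.
Homogeneous solution: a_h(n) = A·(-6)^n.
Try particular a_p(n) = pn + q. Substituting:
  pn + q = -6(p(n-1) + q) + 4n + 2.
Matching the n-coefficient: p = -6p + 4 ⇒ p = \frac{4}{7}.
Matching constants: q = 6p - 6q + 2 ⇒ q = \frac{38}{49}.
General: a(n) = A·(-6)^n + \frac{4 n}{7} + \frac{38}{49}.
Apply a(0) = -4: A + \frac{38}{49} = -4 ⇒ A = - \frac{234}{49}.
So a(n) = - \frac{234 \left(-6\right)^{n}}{49} + \frac{4 n}{7} + \frac{38}{49}.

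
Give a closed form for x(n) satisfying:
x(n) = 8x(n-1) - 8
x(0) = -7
First-order linear non-homogeneous.
Homogeneous solution: x_h(n) = A·(8)^n.
Try constant particular solution x_p = K: K = 8K - 8 ⇒ K = \frac{8}{7}.
General: x(n) = A·(8)^n + \frac{8}{7}.
Apply x(0) = -7: A + \frac{8}{7} = -7 ⇒ A = - \frac{57}{7}.
So x(n) = \frac{8}{7} - \frac{57 \cdot 8^{n}}{7}.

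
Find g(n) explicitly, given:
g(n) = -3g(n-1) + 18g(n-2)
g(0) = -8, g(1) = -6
Characteristic equation: x² + 3x - 18 = 0, which factors as (x - (3))(x - (-6)) = 0.
Roots r₁ = 3, r₂ = -6 (distinct).
General solution: g(n) = A·(3)^n + B·(-6)^n.
From g(0) = -8: A + B = -8.
From g(1) = -6: 3A - 6B = -6.
Solving: A = -6, B = -2.
So g(n) = - 2 \left(-6\right)^{n} - 6 \cdot 3^{n}.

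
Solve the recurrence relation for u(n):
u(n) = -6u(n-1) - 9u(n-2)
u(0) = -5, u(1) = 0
Characteristic equation: x² + 6x + 9 = 0, which is (x - (-3))².
Repeated root r = -3.
General solution: u(n) = (A + Bn)·(-3)^n.
From u(0) = -5: A = -5.
From u(1) = 0: (A + B)·(-3) = 0 ⇒ B = 5.
So u(n) = \left(5 n - 5\right) \cdot (-3)^n.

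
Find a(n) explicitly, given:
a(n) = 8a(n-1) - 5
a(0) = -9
First-order linear non-homogeneous.
Homogeneous solution: a_h(n) = A·(8)^n.
Try constant particular solution a_p = K: K = 8K - 5 ⇒ K = \frac{5}{7}.
General: a(n) = A·(8)^n + \frac{5}{7}.
Apply a(0) = -9: A + \frac{5}{7} = -9 ⇒ A = - \frac{68}{7}.
So a(n) = \frac{5}{7} - \frac{68 \cdot 8^{n}}{7}.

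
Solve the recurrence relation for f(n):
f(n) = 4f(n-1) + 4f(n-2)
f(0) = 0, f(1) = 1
Characteristic equation: x² - 4x - 4 = 0.
Discriminant Δ = (4)² + 4·(4) = 32.
Roots r₁,₂ = (4 ± √32)/2, so r₁ = 2 + 2 \sqrt{2}, r₂ = 2 - 2 \sqrt{2}.
General solution: f(n) = A·r₁^n + B·r₂^n.
From the initial conditions, A + B = 0 and r₁A + r₂B = 1.
Since r₁ - r₂ = √32: A = (1 - (0)r₂)/√32 = \frac{\sqrt{2}}{8}, and B = 0 - A = - \frac{\sqrt{2}}{8}.
So f(n) = \left(\frac{\sqrt{2}}{8}\right)\left(2 + 2 \sqrt{2}\right)^n + \left(- \frac{\sqrt{2}}{8}\right)\left(2 - 2 \sqrt{2}\right)^n.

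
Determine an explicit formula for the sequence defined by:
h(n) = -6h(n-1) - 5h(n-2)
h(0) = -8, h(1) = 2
Characteristic equation: x² + 6x + 5 = 0, which factors as (x - (-1))(x - (-5)) = 0.
Roots r₁ = -1, r₂ = -5 (distinct).
General solution: h(n) = A·(-1)^n + B·(-5)^n.
From h(0) = -8: A + B = -8.
From h(1) = 2: -A - 5B = 2.
Solving: A = - \frac{19}{2}, B = \frac{3}{2}.
So h(n) = - \frac{19 \left(-1\right)^{n}}{2} + \frac{3 \left(-5\right)^{n}}{2}.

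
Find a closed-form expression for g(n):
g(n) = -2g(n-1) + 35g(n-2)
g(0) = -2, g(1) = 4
Characteristic equation: x² + 2x - 35 = 0, which factors as (x - (5))(x - (-7)) = 0.
Roots r₁ = 5, r₂ = -7 (distinct).
General solution: g(n) = A·(5)^n + B·(-7)^n.
From g(0) = -2: A + B = -2.
From g(1) = 4: 5A - 7B = 4.
Solving: A = - \frac{5}{6}, B = - \frac{7}{6}.
So g(n) = - \frac{7 \left(-7\right)^{n}}{6} - \frac{5 \cdot 5^{n}}{6}.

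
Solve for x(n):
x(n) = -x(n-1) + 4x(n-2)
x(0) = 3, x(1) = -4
Characteristic equation: x² + x - 4 = 0.
Discriminant Δ = (-1)² + 4·(4) = 17.
Roots r₁,₂ = (-1 ± √17)/2, so r₁ = - \frac{1}{2} + \frac{\sqrt{17}}{2}, r₂ = - \frac{\sqrt{17}}{2} - \frac{1}{2}.
General solution: x(n) = A·r₁^n + B·r₂^n.
From the initial conditions, A + B = 3 and r₁A + r₂B = -4.
Since r₁ - r₂ = √17: A = (-4 - (3)r₂)/√17 = \frac{3}{2} - \frac{5 \sqrt{17}}{34}, and B = 3 - A = \frac{5 \sqrt{17}}{34} + \frac{3}{2}.
So x(n) = \left(\frac{3}{2} - \frac{5 \sqrt{17}}{34}\right)\left(- \frac{1}{2} + \frac{\sqrt{17}}{2}\right)^n + \left(\frac{5 \sqrt{17}}{34} + \frac{3}{2}\right)\left(- \frac{\sqrt{17}}{2} - \frac{1}{2}\right)^n.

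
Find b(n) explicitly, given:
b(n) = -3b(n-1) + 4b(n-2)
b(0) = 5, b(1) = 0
Characteristic equation: x² + 3x - 4 = 0, which factors as (x - (-4))(x - (1)) = 0.
Roots r₁ = -4, r₂ = 1 (distinct).
General solution: b(n) = A·(-4)^n + B·(1)^n.
From b(0) = 5: A + B = 5.
From b(1) = 0: -4A + B = 0.
Solving: A = 1, B = 4.
So b(n) = \left(-4\right)^{n} + 4.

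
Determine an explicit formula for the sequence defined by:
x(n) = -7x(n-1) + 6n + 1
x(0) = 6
First-order linear with linear forcing.
Homogeneous solution: x_h(n) = A·(-7)^n.
Try particular x_p(n) = pn + q. Substituting:
  pn + q = -7(p(n-1) + q) + 6n + 1.
Matching the n-coefficient: p = -7p + 6 ⇒ p = \frac{3}{4}.
Matching constants: q = 7p - 7q + 1 ⇒ q = \frac{25}{32}.
General: x(n) = A·(-7)^n + \frac{3 n}{4} + \frac{25}{32}.
Apply x(0) = 6: A + \frac{25}{32} = 6 ⇒ A = \frac{167}{32}.
So x(n) = \frac{167 \left(-7\right)^{n}}{32} + \frac{3 n}{4} + \frac{25}{32}.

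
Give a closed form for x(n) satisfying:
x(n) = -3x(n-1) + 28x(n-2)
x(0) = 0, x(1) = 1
Characteristic equation: x² + 3x - 28 = 0, which factors as (x - (4))(x - (-7)) = 0.
Roots r₁ = 4, r₂ = -7 (distinct).
General solution: x(n) = A·(4)^n + B·(-7)^n.
From x(0) = 0: A + B = 0.
From x(1) = 1: 4A - 7B = 1.
Solving: A = \frac{1}{11}, B = - \frac{1}{11}.
So x(n) = - \frac{\left(-7\right)^{n}}{11} + \frac{4^{n}}{11}.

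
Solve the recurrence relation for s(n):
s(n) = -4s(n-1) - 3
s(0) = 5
First-order linear non-homogeneous.
Homogeneous solution: s_h(n) = A·(-4)^n.
Try constant particular solution s_p = K: K = -4K - 3 ⇒ K = - \frac{3}{5}.
General: s(n) = A·(-4)^n - \frac{3}{5}.
Apply s(0) = 5: A - \frac{3}{5} = 5 ⇒ A = \frac{28}{5}.
So s(n) = \frac{28 \left(-4\right)^{n}}{5} - \frac{3}{5}.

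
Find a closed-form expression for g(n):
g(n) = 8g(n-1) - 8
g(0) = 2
First-order linear non-homogeneous.
Homogeneous solution: g_h(n) = A·(8)^n.
Try constant particular solution g_p = K: K = 8K - 8 ⇒ K = \frac{8}{7}.
General: g(n) = A·(8)^n + \frac{8}{7}.
Apply g(0) = 2: A + \frac{8}{7} = 2 ⇒ A = \frac{6}{7}.
So g(n) = \frac{6 \cdot 8^{n}}{7} + \frac{8}{7}.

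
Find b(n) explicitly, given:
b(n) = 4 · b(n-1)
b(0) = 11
Pure geometric recurrence with ratio 4.
By induction b(n) = b(0) · (4)^n = 11 \cdot 4^{n}.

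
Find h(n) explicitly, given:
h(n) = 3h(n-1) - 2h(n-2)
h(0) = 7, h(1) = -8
Characteristic equation: x² - 3x + 2 = 0, which factors as (x - (2))(x - (1)) = 0.
Roots r₁ = 2, r₂ = 1 (distinct).
General solution: h(n) = A·(2)^n + B·(1)^n.
From h(0) = 7: A + B = 7.
From h(1) = -8: 2A + B = -8.
Solving: A = -15, B = 22.
So h(n) = 22 - 15 \cdot 2^{n}.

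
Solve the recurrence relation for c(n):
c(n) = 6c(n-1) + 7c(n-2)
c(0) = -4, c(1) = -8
Characteristic equation: x² - 6x - 7 = 0, which factors as (x - (7))(x - (-1)) = 0.
Roots r₁ = 7, r₂ = -1 (distinct).
General solution: c(n) = A·(7)^n + B·(-1)^n.
From c(0) = -4: A + B = -4.
From c(1) = -8: 7A - B = -8.
Solving: A = - \frac{3}{2}, B = - \frac{5}{2}.
So c(n) = - \frac{5 \left(-1\right)^{n}}{2} - \frac{3 \cdot 7^{n}}{2}.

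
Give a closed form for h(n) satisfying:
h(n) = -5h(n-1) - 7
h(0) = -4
First-order linear non-homogeneous.
Homogeneous solution: h_h(n) = A·(-5)^n.
Try constant particular solution h_p = K: K = -5K - 7 ⇒ K = - \frac{7}{6}.
General: h(n) = A·(-5)^n - \frac{7}{6}.
Apply h(0) = -4: A - \frac{7}{6} = -4 ⇒ A = - \frac{17}{6}.
So h(n) = - \frac{17 \left(-5\right)^{n}}{6} - \frac{7}{6}.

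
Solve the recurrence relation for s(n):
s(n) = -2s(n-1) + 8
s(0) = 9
First-order linear non-homogeneous.
Homogeneous solution: s_h(n) = A·(-2)^n.
Try constant particular solution s_p = K: K = -2K + 8 ⇒ K = \frac{8}{3}.
General: s(n) = A·(-2)^n + \frac{8}{3}.
Apply s(0) = 9: A + \frac{8}{3} = 9 ⇒ A = \frac{19}{3}.
So s(n) = \frac{19 \left(-2\right)^{n}}{3} + \frac{8}{3}.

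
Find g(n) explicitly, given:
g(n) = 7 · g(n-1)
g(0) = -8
Pure geometric recurrence with ratio 7.
By induction g(n) = g(0) · (7)^n = - 8 \cdot 7^{n}.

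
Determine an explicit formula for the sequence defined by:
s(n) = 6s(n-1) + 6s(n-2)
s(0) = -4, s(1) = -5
Characteristic equation: x² - 6x - 6 = 0.
Discriminant Δ = (6)² + 4·(6) = 60.
Roots r₁,₂ = (6 ± √60)/2, so r₁ = 3 + \sqrt{15}, r₂ = 3 - \sqrt{15}.
General solution: s(n) = A·r₁^n + B·r₂^n.
From the initial conditions, A + B = -4 and r₁A + r₂B = -5.
Since r₁ - r₂ = √60: A = (-5 - (-4)r₂)/√60 = -2 + \frac{7 \sqrt{15}}{30}, and B = -4 - A = -2 - \frac{7 \sqrt{15}}{30}.
So s(n) = \left(-2 + \frac{7 \sqrt{15}}{30}\right)\left(3 + \sqrt{15}\right)^n + \left(-2 - \frac{7 \sqrt{15}}{30}\right)\left(3 - \sqrt{15}\right)^n.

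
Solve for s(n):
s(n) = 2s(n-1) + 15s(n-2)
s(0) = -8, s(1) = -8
Characteristic equation: x² - 2x - 15 = 0, which factors as (x - (-3))(x - (5)) = 0.
Roots r₁ = -3, r₂ = 5 (distinct).
General solution: s(n) = A·(-3)^n + B·(5)^n.
From s(0) = -8: A + B = -8.
From s(1) = -8: -3A + 5B = -8.
Solving: A = -4, B = -4.
So s(n) = - 4 \left(-3\right)^{n} - 4 \cdot 5^{n}.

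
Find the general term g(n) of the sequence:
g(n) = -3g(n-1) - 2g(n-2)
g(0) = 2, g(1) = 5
Characteristic equation: x² + 3x + 2 = 0, which factors as (x - (-2))(x - (-1)) = 0.
Roots r₁ = -2, r₂ = -1 (distinct).
General solution: g(n) = A·(-2)^n + B·(-1)^n.
From g(0) = 2: A + B = 2.
From g(1) = 5: -2A - B = 5.
Solving: A = -7, B = 9.
So g(n) = 9 \left(-1\right)^{n} - 7 \left(-2\right)^{n}.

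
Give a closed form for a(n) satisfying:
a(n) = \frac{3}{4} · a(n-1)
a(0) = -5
Pure geometric recurrence with ratio \frac{3}{4}.
By induction a(n) = a(0) · (\frac{3}{4})^n = - 5 \left(\frac{3}{4}\right)^{n}.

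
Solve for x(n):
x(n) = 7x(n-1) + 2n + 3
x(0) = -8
First-order linear with linear forcing.
Homogeneous solution: x_h(n) = A·(7)^n.
Try particular x_p(n) = pn + q. Substituting:
  pn + q = 7(p(n-1) + q) + 2n + 3.
Matching the n-coefficient: p = 7p + 2 ⇒ p = - \frac{1}{3}.
Matching constants: q = -7p + 7q + 3 ⇒ q = - \frac{8}{9}.
General: x(n) = A·(7)^n - \frac{n}{3} - \frac{8}{9}.
Apply x(0) = -8: A - \frac{8}{9} = -8 ⇒ A = - \frac{64}{9}.
So x(n) = - \frac{64 \cdot 7^{n}}{9} - \frac{n}{3} - \frac{8}{9}.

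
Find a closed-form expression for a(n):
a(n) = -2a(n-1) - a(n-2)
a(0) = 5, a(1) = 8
Characteristic equation: x² + 2x + 1 = 0, which is (x - (-1))².
Repeated root r = -1.
General solution: a(n) = (A + Bn)·(-1)^n.
From a(0) = 5: A = 5.
From a(1) = 8: (A + B)·(-1) = 8 ⇒ B = -13.
So a(n) = \left(5 - 13 n\right) \cdot (-1)^n.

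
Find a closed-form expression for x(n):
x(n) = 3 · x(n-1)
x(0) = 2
Pure geometric recurrence with ratio 3.
By induction x(n) = x(0) · (3)^n = 2 \cdot 3^{n}.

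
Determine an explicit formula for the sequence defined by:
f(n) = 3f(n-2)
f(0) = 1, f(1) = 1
Characteristic equation: x² - 3 = 0.
Discriminant Δ = (0)² + 4·(3) = 12.
Roots r₁,₂ = (0 ± √12)/2, so r₁ = \sqrt{3}, r₂ = - \sqrt{3}.
General solution: f(n) = A·r₁^n + B·r₂^n.
From the initial conditions, A + B = 1 and r₁A + r₂B = 1.
Since r₁ - r₂ = √12: A = (1 - (1)r₂)/√12 = \frac{\sqrt{3}}{6} + \frac{1}{2}, and B = 1 - A = \frac{1}{2} - \frac{\sqrt{3}}{6}.
So f(n) = \left(\frac{\sqrt{3}}{6} + \frac{1}{2}\right)\left(\sqrt{3}\right)^n + \left(\frac{1}{2} - \frac{\sqrt{3}}{6}\right)\left(- \sqrt{3}\right)^n.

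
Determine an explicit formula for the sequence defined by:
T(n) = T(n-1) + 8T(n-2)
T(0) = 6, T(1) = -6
Characteristic equation: x² - x - 8 = 0.
Discriminant Δ = (1)² + 4·(8) = 33.
Roots r₁,₂ = (1 ± √33)/2, so r₁ = \frac{1}{2} + \frac{\sqrt{33}}{2}, r₂ = \frac{1}{2} - \frac{\sqrt{33}}{2}.
General solution: T(n) = A·r₁^n + B·r₂^n.
From the initial conditions, A + B = 6 and r₁A + r₂B = -6.
Since r₁ - r₂ = √33: A = (-6 - (6)r₂)/√33 = 3 - \frac{3 \sqrt{33}}{11}, and B = 6 - A = \frac{3 \sqrt{33}}{11} + 3.
So T(n) = \left(3 - \frac{3 \sqrt{33}}{11}\right)\left(\frac{1}{2} + \frac{\sqrt{33}}{2}\right)^n + \left(\frac{3 \sqrt{33}}{11} + 3\right)\left(\frac{1}{2} - \frac{\sqrt{33}}{2}\right)^n.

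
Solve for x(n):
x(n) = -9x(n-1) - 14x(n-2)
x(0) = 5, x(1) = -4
Characteristic equation: x² + 9x + 14 = 0, which factors as (x - (-2))(x - (-7)) = 0.
Roots r₁ = -2, r₂ = -7 (distinct).
General solution: x(n) = A·(-2)^n + B·(-7)^n.
From x(0) = 5: A + B = 5.
From x(1) = -4: -2A - 7B = -4.
Solving: A = \frac{31}{5}, B = - \frac{6}{5}.
So x(n) = \frac{31 \left(-2\right)^{n}}{5} - \frac{6 \left(-7\right)^{n}}{5}.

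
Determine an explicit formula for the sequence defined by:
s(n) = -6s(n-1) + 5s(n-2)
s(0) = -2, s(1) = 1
Characteristic equation: x² + 6x - 5 = 0.
Discriminant Δ = (-6)² + 4·(5) = 56.
Roots r₁,₂ = (-6 ± √56)/2, so r₁ = -3 + \sqrt{14}, r₂ = - \sqrt{14} - 3.
General solution: s(n) = A·r₁^n + B·r₂^n.
From the initial conditions, A + B = -2 and r₁A + r₂B = 1.
Since r₁ - r₂ = √56: A = (1 - (-2)r₂)/√56 = -1 - \frac{5 \sqrt{14}}{28}, and B = -2 - A = -1 + \frac{5 \sqrt{14}}{28}.
So s(n) = \left(-1 - \frac{5 \sqrt{14}}{28}\right)\left(-3 + \sqrt{14}\right)^n + \left(-1 + \frac{5 \sqrt{14}}{28}\right)\left(- \sqrt{14} - 3\right)^n.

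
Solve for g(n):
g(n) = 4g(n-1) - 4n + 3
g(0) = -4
First-order linear with linear forcing.
Homogeneous solution: g_h(n) = A·(4)^n.
Try particular g_p(n) = pn + q. Substituting:
  pn + q = 4(p(n-1) + q) - 4n + 3.
Matching the n-coefficient: p = 4p - 4 ⇒ p = \frac{4}{3}.
Matching constants: q = -4p + 4q + 3 ⇒ q = \frac{7}{9}.
General: g(n) = A·(4)^n + \frac{4 n}{3} + \frac{7}{9}.
Apply g(0) = -4: A + \frac{7}{9} = -4 ⇒ A = - \frac{43}{9}.
So g(n) = - \frac{43 \cdot 4^{n}}{9} + \frac{4 n}{3} + \frac{7}{9}.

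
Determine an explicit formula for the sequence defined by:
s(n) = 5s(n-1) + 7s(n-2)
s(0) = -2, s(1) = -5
Characteristic equation: x² - 5x - 7 = 0.
Discriminant Δ = (5)² + 4·(7) = 53.
Roots r₁,₂ = (5 ± √53)/2, so r₁ = \frac{5}{2} + \frac{\sqrt{53}}{2}, r₂ = \frac{5}{2} - \frac{\sqrt{53}}{2}.
General solution: s(n) = A·r₁^n + B·r₂^n.
From the initial conditions, A + B = -2 and r₁A + r₂B = -5.
Since r₁ - r₂ = √53: A = (-5 - (-2)r₂)/√53 = -1, and B = -2 - A = -1.
So s(n) = \left(-1\right)\left(\frac{5}{2} + \frac{\sqrt{53}}{2}\right)^n + \left(-1\right)\left(\frac{5}{2} - \frac{\sqrt{53}}{2}\right)^n.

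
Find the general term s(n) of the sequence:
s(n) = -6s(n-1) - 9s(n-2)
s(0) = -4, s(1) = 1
Characteristic equation: x² + 6x + 9 = 0, which is (x - (-3))².
Repeated root r = -3.
General solution: s(n) = (A + Bn)·(-3)^n.
From s(0) = -4: A = -4.
From s(1) = 1: (A + B)·(-3) = 1 ⇒ B = \frac{11}{3}.
So s(n) = \left(\frac{11 n}{3} - 4\right) \cdot (-3)^n.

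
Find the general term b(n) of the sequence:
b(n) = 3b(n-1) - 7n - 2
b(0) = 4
First-order linear with linear forcing.
Homogeneous solution: b_h(n) = A·(3)^n.
Try particular b_p(n) = pn + q. Substituting:
  pn + q = 3(p(n-1) + q) - 7n - 2.
Matching the n-coefficient: p = 3p - 7 ⇒ p = \frac{7}{2}.
Matching constants: q = -3p + 3q - 2 ⇒ q = \frac{25}{4}.
General: b(n) = A·(3)^n + \frac{7 n}{2} + \frac{25}{4}.
Apply b(0) = 4: A + \frac{25}{4} = 4 ⇒ A = - \frac{9}{4}.
So b(n) = - \frac{9 \cdot 3^{n}}{4} + \frac{7 n}{2} + \frac{25}{4}.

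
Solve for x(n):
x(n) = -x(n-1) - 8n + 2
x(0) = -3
First-order linear with linear forcing.
Homogeneous solution: x_h(n) = A·(-1)^n.
Try particular x_p(n) = pn + q. Substituting:
  pn + q = -(p(n-1) + q) - 8n + 2.
Matching the n-coefficient: p = -p - 8 ⇒ p = -4.
Matching constants: q = p - q + 2 ⇒ q = -1.
General: x(n) = A·(-1)^n - 4 n - 1.
Apply x(0) = -3: A - 1 = -3 ⇒ A = -2.
So x(n) = - 2 \left(-1\right)^{n} - 4 n - 1.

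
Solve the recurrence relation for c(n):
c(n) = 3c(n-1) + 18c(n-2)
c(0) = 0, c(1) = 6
Characteristic equation: x² - 3x - 18 = 0, which factors as (x - (6))(x - (-3)) = 0.
Roots r₁ = 6, r₂ = -3 (distinct).
General solution: c(n) = A·(6)^n + B·(-3)^n.
From c(0) = 0: A + B = 0.
From c(1) = 6: 6A - 3B = 6.
Solving: A = \frac{2}{3}, B = - \frac{2}{3}.
So c(n) = - \frac{2 \left(-3\right)^{n}}{3} + \frac{2 \cdot 6^{n}}{3}.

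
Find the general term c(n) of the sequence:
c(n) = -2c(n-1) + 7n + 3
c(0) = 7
First-order linear with linear forcing.
Homogeneous solution: c_h(n) = A·(-2)^n.
Try particular c_p(n) = pn + q. Substituting:
  pn + q = -2(p(n-1) + q) + 7n + 3.
Matching the n-coefficient: p = -2p + 7 ⇒ p = \frac{7}{3}.
Matching constants: q = 2p - 2q + 3 ⇒ q = \frac{23}{9}.
General: c(n) = A·(-2)^n + \frac{7 n}{3} + \frac{23}{9}.
Apply c(0) = 7: A + \frac{23}{9} = 7 ⇒ A = \frac{40}{9}.
So c(n) = \frac{40 \left(-2\right)^{n}}{9} + \frac{7 n}{3} + \frac{23}{9}.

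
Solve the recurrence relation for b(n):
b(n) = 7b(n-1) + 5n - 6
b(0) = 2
First-order linear with linear forcing.
Homogeneous solution: b_h(n) = A·(7)^n.
Try particular b_p(n) = pn + q. Substituting:
  pn + q = 7(p(n-1) + q) + 5n - 6.
Matching the n-coefficient: p = 7p + 5 ⇒ p = - \frac{5}{6}.
Matching constants: q = -7p + 7q - 6 ⇒ q = \frac{1}{36}.
General: b(n) = A·(7)^n - \frac{5 n}{6} + \frac{1}{36}.
Apply b(0) = 2: A + \frac{1}{36} = 2 ⇒ A = \frac{71}{36}.
So b(n) = \frac{71 \cdot 7^{n}}{36} - \frac{5 n}{6} + \frac{1}{36}.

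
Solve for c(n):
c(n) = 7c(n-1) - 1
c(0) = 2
First-order linear non-homogeneous.
Homogeneous solution: c_h(n) = A·(7)^n.
Try constant particular solution c_p = K: K = 7K - 1 ⇒ K = \frac{1}{6}.
General: c(n) = A·(7)^n + \frac{1}{6}.
Apply c(0) = 2: A + \frac{1}{6} = 2 ⇒ A = \frac{11}{6}.
So c(n) = \frac{11 \cdot 7^{n}}{6} + \frac{1}{6}.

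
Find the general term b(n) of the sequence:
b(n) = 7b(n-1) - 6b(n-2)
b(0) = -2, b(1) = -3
Characteristic equation: x² - 7x + 6 = 0, which factors as (x - (6))(x - (1)) = 0.
Roots r₁ = 6, r₂ = 1 (distinct).
General solution: b(n) = A·(6)^n + B·(1)^n.
From b(0) = -2: A + B = -2.
From b(1) = -3: 6A + B = -3.
Solving: A = - \frac{1}{5}, B = - \frac{9}{5}.
So b(n) = - \frac{6^{n}}{5} - \frac{9}{5}.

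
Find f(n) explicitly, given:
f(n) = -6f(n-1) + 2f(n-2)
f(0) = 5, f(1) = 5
Characteristic equation: x² + 6x - 2 = 0.
Discriminant Δ = (-6)² + 4·(2) = 44.
Roots r₁,₂ = (-6 ± √44)/2, so r₁ = -3 + \sqrt{11}, r₂ = - \sqrt{11} - 3.
General solution: f(n) = A·r₁^n + B·r₂^n.
From the initial conditions, A + B = 5 and r₁A + r₂B = 5.
Since r₁ - r₂ = √44: A = (5 - (5)r₂)/√44 = \frac{5}{2} + \frac{10 \sqrt{11}}{11}, and B = 5 - A = \frac{5}{2} - \frac{10 \sqrt{11}}{11}.
So f(n) = \left(\frac{5}{2} + \frac{10 \sqrt{11}}{11}\right)\left(-3 + \sqrt{11}\right)^n + \left(\frac{5}{2} - \frac{10 \sqrt{11}}{11}\right)\left(- \sqrt{11} - 3\right)^n.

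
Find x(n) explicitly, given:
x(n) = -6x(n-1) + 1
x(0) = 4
First-order linear non-homogeneous.
Homogeneous solution: x_h(n) = A·(-6)^n.
Try constant particular solution x_p = K: K = -6K + 1 ⇒ K = \frac{1}{7}.
General: x(n) = A·(-6)^n + \frac{1}{7}.
Apply x(0) = 4: A + \frac{1}{7} = 4 ⇒ A = \frac{27}{7}.
So x(n) = \frac{27 \left(-6\right)^{n}}{7} + \frac{1}{7}.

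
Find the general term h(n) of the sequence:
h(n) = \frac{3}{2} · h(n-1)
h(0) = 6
Pure geometric recurrence with ratio \frac{3}{2}.
By induction h(n) = h(0) · (\frac{3}{2})^n = 6 \left(\frac{3}{2}\right)^{n}.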